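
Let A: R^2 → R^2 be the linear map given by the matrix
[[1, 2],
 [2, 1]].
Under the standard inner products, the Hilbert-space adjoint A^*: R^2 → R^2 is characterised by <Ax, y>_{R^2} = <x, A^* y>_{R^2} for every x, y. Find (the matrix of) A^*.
A^* = A^T =
[[1, 2],
 [2, 1]]

For real matrices with standard dot products, the defining identity <Ax, y> = <x, A^* y> gives (Ax)^T y = x^T (A^*) y, i.e. x^T A^T y = x^T (A^*) y. Since this holds for all x, y, we must have A^* = A^T. Therefore
A^* =
[[1, 2],
 [2, 1]].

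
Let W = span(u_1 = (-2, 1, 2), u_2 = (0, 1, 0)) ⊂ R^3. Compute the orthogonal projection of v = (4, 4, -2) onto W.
proj_W(v) = (3, 4, -3)

Set up U = [u_1 | ... | u_2] ∈ R^(3×2). The projector onto W = col(U) is P = U (U^T U)^(-1) U^T.
Compute U^T U =
  [9, 1]
  [1, 1],
and U^T v = (-8, 4).
Solve U^T U · c = U^T v for the coefficients: c = (-3/2, 11/2). The projection is proj_W(v) = U c.
Check: (v - proj_W(v)) · u_1 = 0  (should be 0).
Check: (v - proj_W(v)) · u_2 = 0  (should be 0).
Result: proj_W(v) = (3, 4, -3).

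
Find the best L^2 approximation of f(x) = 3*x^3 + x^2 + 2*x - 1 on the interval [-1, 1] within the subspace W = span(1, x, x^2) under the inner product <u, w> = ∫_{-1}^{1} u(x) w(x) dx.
g(x) = x^2 + 19*x/5 - 1

The best approximation g ∈ W is the orthogonal projection of f onto W. Writing g = a_0 + a_1 x + a_2 x^2, the coefficients solve the normal equations G · a = b where
  G_{ij} = <φ_i, φ_j> and b_i = <f, φ_i>, with φ_0 = 1, φ_1 = x, φ_2 = x^2.
G =
  [2, 0, 2/3]
  [0, 2/3, 0]
  [2/3, 0, 2/5],
b = (-4/3, 38/15, -4/15).
Solving gives a_0 = -1, a_1 = 19/5, a_2 = 1, so
  g(x) = x^2 + 19*x/5 - 1.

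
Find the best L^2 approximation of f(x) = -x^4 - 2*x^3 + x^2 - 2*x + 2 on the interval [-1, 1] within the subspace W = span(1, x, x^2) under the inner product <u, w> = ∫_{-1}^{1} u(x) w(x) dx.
g(x) = x^2/7 - 16*x/5 + 73/35

The best approximation g ∈ W is the orthogonal projection of f onto W. Writing g = a_0 + a_1 x + a_2 x^2, the coefficients solve the normal equations G · a = b where
  G_{ij} = <φ_i, φ_j> and b_i = <f, φ_i>, with φ_0 = 1, φ_1 = x, φ_2 = x^2.
G =
  [2, 0, 2/3]
  [0, 2/3, 0]
  [2/3, 0, 2/5],
b = (64/15, -32/15, 152/105).
Solving gives a_0 = 73/35, a_1 = -16/5, a_2 = 1/7, so
  g(x) = x^2/7 - 16*x/5 + 73/35.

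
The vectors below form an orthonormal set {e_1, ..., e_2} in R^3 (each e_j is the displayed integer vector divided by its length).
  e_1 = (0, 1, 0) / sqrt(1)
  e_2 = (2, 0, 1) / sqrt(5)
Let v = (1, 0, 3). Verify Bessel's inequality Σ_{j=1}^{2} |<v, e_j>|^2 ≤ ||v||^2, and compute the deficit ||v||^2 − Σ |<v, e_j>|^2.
Σ |<v, e_j>|^2 = 5; ||v||^2 = 10; deficit = 5

Write each e_j = u_j / sqrt(<u_j, u_j>) where u_j is the displayed integer vector. Then <v, e_j> = <v, u_j> / sqrt(<u_j, u_j>), so |<v, e_j>|^2 = <v, u_j>^2 / <u_j, u_j>.
Coefficients: <v, e_1> = 0/sqrt(1), <v, e_2> = 5/sqrt(5).
Square and sum: Σ |<v, e_j>|^2 = 5.
Compute ||v||^2 = v·v = 10.
Deficit = 10 − 5 = 5 ≥ 0, confirming Bessel's inequality. (The deficit equals ||v − Σ <v,e_j> e_j||^2, the squared distance from v to span{e_j}.)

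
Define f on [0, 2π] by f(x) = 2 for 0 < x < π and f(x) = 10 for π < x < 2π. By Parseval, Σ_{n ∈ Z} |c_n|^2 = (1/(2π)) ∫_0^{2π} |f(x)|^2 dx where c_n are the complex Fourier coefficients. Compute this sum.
Σ |c_n|^2 = 52

Parseval equates the L^2 energy of f (normalised by 1/(2π)) with the ℓ^2 sum of its Fourier coefficients: (1/(2π)) ∫_0^{2π} |f|^2 = Σ |c_n|^2.
Compute the left side: (1/(2π)) [∫_0^π 2^2 dx + ∫_π^{2π} 10^2 dx] = (1/(2π)) · (4π + 100π) = (4 + 100)/2 = 52.
So Σ_{n ∈ Z} |c_n|^2 = 52.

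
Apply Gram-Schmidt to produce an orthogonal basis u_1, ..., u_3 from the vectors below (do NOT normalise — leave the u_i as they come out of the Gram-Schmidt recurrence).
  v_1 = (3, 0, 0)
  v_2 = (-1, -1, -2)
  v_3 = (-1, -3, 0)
Orthogonal basis:
  u_1 = (3, 0, 0)
  u_2 = (0, -1, -2)
  u_3 = (0, -12/5, 6/5)

Apply the Gram-Schmidt recurrence
  u_1 = v_1
  u_i = v_i − Σ_{j<i} ((v_i · u_j) / (u_j · u_j)) · u_j.

Step by step this gives:
  u_1 = (3, 0, 0)
  u_2 = (0, -1, -2)
  u_3 = (0, -12/5, 6/5)

Orthogonality check:
  u_2 · u_1 = 0 (should be 0)
  u_3 · u_1 = 0 (should be 0)
  u_3 · u_2 = 0 (should be 0)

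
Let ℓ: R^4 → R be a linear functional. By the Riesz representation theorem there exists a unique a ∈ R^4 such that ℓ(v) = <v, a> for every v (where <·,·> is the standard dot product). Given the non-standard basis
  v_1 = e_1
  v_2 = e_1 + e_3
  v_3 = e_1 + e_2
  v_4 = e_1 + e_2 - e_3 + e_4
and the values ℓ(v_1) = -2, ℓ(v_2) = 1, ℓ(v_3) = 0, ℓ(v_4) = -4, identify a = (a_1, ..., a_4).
a = (-2, 2, 3, -1)

Write a = (a_1, ..., a_4) in the standard basis. For each basis vector v_i, ℓ(v_i) = <v_i, a> is a linear equation in the a_j's. Collect the n equations into a matrix system V a = ℓ, where row i of V is v_i (expressed in the standard basis). Since V is invertible (lower-triangular with 1s on the diagonal, up to permutation), solve by back-substitution:
  V =
[[1, 0, 0, 0],
 [1, 0, 1, 0],
 [1, 1, 0, 0],
 [1, 1, -1, 1]]
  V a = (-2, 1, 0, -4)
Solving gives a = (-2, 2, 3, -1).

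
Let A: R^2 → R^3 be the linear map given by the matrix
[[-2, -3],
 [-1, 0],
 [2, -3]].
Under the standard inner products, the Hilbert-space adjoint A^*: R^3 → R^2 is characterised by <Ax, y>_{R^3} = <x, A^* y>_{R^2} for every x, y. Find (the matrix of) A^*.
A^* = A^T =
[[-2, -1, 2],
 [-3, 0, -3]]

For real matrices with standard dot products, the defining identity <Ax, y> = <x, A^* y> gives (Ax)^T y = x^T (A^*) y, i.e. x^T A^T y = x^T (A^*) y. Since this holds for all x, y, we must have A^* = A^T. Therefore
A^* =
[[-2, -1, 2],
 [-3, 0, -3]].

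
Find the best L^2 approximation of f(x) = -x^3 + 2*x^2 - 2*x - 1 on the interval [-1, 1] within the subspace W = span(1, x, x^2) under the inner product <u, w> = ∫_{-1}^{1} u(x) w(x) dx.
g(x) = 2*x^2 - 13*x/5 - 1

The best approximation g ∈ W is the orthogonal projection of f onto W. Writing g = a_0 + a_1 x + a_2 x^2, the coefficients solve the normal equations G · a = b where
  G_{ij} = <φ_i, φ_j> and b_i = <f, φ_i>, with φ_0 = 1, φ_1 = x, φ_2 = x^2.
G =
  [2, 0, 2/3]
  [0, 2/3, 0]
  [2/3, 0, 2/5],
b = (-2/3, -26/15, 2/15).
Solving gives a_0 = -1, a_1 = -13/5, a_2 = 2, so
  g(x) = 2*x^2 - 13*x/5 - 1.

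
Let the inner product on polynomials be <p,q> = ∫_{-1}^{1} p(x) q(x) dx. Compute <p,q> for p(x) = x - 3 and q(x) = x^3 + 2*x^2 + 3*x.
<p,q> = -8/5

Expand the product: p(x)·q(x) = x^4 - x^3 - 3*x^2 - 9*x.
∫_{-1}^{1} of each monomial x^k gives [2/(k+1) if k even, 0 if k odd]. Integrating term-by-term (or equivalently evaluating the antiderivative F(x) = x^5/5 - x^4/4 - x^3 - 9*x^2/2 at the endpoints):
  F(1) − F(−1) = -111/20 − (-79/20) = -8/5.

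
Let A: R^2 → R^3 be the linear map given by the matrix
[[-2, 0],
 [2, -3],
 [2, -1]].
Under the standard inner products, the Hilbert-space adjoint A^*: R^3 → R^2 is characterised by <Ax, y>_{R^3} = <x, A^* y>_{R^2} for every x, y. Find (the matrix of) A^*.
A^* = A^T =
[[-2, 2, 2],
 [0, -3, -1]]

For real matrices with standard dot products, the defining identity <Ax, y> = <x, A^* y> gives (Ax)^T y = x^T (A^*) y, i.e. x^T A^T y = x^T (A^*) y. Since this holds for all x, y, we must have A^* = A^T. Therefore
A^* =
[[-2, 2, 2],
 [0, -3, -1]].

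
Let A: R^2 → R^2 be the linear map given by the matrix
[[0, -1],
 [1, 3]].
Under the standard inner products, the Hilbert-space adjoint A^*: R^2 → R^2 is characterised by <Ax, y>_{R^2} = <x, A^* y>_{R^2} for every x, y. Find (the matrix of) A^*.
A^* = A^T =
[[0, 1],
 [-1, 3]]

For real matrices with standard dot products, the defining identity <Ax, y> = <x, A^* y> gives (Ax)^T y = x^T (A^*) y, i.e. x^T A^T y = x^T (A^*) y. Since this holds for all x, y, we must have A^* = A^T. Therefore
A^* =
[[0, 1],
 [-1, 3]].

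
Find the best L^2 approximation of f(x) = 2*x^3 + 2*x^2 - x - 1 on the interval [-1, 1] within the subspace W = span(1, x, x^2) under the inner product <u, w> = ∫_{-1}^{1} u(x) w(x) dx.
g(x) = 2*x^2 + x/5 - 1

The best approximation g ∈ W is the orthogonal projection of f onto W. Writing g = a_0 + a_1 x + a_2 x^2, the coefficients solve the normal equations G · a = b where
  G_{ij} = <φ_i, φ_j> and b_i = <f, φ_i>, with φ_0 = 1, φ_1 = x, φ_2 = x^2.
G =
  [2, 0, 2/3]
  [0, 2/3, 0]
  [2/3, 0, 2/5],
b = (-2/3, 2/15, 2/15).
Solving gives a_0 = -1, a_1 = 1/5, a_2 = 2, so
  g(x) = 2*x^2 + x/5 - 1.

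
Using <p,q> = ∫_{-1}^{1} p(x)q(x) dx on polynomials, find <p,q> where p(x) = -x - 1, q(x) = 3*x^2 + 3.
<p,q> = -8

Expand the product: p(x)·q(x) = -3*x^3 - 3*x^2 - 3*x - 3.
∫_{-1}^{1} of each monomial x^k gives [2/(k+1) if k even, 0 if k odd]. Integrating term-by-term (or equivalently evaluating the antiderivative F(x) = -3*x^4/4 - x^3 - 3*x^2/2 - 3*x at the endpoints):
  F(1) − F(−1) = -25/4 − (7/4) = -8.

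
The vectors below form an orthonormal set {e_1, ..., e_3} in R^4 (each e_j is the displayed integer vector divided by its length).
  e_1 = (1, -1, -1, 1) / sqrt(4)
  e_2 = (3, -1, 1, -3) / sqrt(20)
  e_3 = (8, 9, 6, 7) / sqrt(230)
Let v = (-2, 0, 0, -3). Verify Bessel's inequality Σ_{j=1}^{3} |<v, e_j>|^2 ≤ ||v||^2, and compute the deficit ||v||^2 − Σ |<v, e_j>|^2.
Σ |<v, e_j>|^2 = 291/23; ||v||^2 = 13; deficit = 8/23

Write each e_j = u_j / sqrt(<u_j, u_j>) where u_j is the displayed integer vector. Then <v, e_j> = <v, u_j> / sqrt(<u_j, u_j>), so |<v, e_j>|^2 = <v, u_j>^2 / <u_j, u_j>.
Coefficients: <v, e_1> = -5/sqrt(4), <v, e_2> = 3/sqrt(20), <v, e_3> = -37/sqrt(230).
Square and sum: Σ |<v, e_j>|^2 = 291/23.
Compute ||v||^2 = v·v = 13.
Deficit = 13 − 291/23 = 8/23 ≥ 0, confirming Bessel's inequality. (The deficit equals ||v − Σ <v,e_j> e_j||^2, the squared distance from v to span{e_j}.)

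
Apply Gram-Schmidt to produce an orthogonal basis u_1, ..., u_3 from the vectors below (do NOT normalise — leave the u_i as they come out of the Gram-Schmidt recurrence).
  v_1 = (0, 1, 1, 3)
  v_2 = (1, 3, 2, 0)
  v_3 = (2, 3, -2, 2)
Orthogonal basis:
  u_1 = (0, 1, 1, 3)
  u_2 = (1, 28/11, 17/11, -15/11)
  u_3 = (72/43, 66/43, -135/43, 23/43)

Apply the Gram-Schmidt recurrence
  u_1 = v_1
  u_i = v_i − Σ_{j<i} ((v_i · u_j) / (u_j · u_j)) · u_j.

Step by step this gives:
  u_1 = (0, 1, 1, 3)
  u_2 = (1, 28/11, 17/11, -15/11)
  u_3 = (72/43, 66/43, -135/43, 23/43)

Orthogonality check:
  u_2 · u_1 = 0 (should be 0)
  u_3 · u_1 = 0 (should be 0)
  u_3 · u_2 = 0 (should be 0)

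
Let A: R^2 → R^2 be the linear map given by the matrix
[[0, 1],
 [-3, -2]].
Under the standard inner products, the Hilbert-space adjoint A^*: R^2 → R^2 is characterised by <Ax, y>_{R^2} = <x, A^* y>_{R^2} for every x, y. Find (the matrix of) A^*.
A^* = A^T =
[[0, -3],
 [1, -2]]

For real matrices with standard dot products, the defining identity <Ax, y> = <x, A^* y> gives (Ax)^T y = x^T (A^*) y, i.e. x^T A^T y = x^T (A^*) y. Since this holds for all x, y, we must have A^* = A^T. Therefore
A^* =
[[0, -3],
 [1, -2]].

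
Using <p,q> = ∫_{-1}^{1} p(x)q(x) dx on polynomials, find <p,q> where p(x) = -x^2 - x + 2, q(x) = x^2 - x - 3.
<p,q> = -42/5

Expand the product: p(x)·q(x) = -x^4 + 6*x^2 + x - 6.
∫_{-1}^{1} of each monomial x^k gives [2/(k+1) if k even, 0 if k odd]. Integrating term-by-term (or equivalently evaluating the antiderivative F(x) = -x^5/5 + 2*x^3 + x^2/2 - 6*x at the endpoints):
  F(1) − F(−1) = -37/10 − (47/10) = -42/5.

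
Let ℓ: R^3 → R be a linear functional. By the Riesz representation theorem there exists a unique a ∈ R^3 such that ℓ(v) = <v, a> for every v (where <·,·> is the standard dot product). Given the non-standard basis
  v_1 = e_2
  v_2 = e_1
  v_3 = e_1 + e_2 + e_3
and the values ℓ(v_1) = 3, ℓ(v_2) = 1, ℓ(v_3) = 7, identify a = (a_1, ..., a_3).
a = (1, 3, 3)

Write a = (a_1, ..., a_3) in the standard basis. For each basis vector v_i, ℓ(v_i) = <v_i, a> is a linear equation in the a_j's. Collect the n equations into a matrix system V a = ℓ, where row i of V is v_i (expressed in the standard basis). Since V is invertible (lower-triangular with 1s on the diagonal, up to permutation), solve by back-substitution:
  V =
[[0, 1, 0],
 [1, 0, 0],
 [1, 1, 1]]
  V a = (3, 1, 7)
Solving gives a = (1, 3, 3).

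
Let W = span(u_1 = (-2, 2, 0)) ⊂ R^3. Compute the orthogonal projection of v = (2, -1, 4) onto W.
proj_W(v) = (3/2, -3/2, 0)

Set up U = [u_1 | ... | u_1] ∈ R^(3×1). The projector onto W = col(U) is P = U (U^T U)^(-1) U^T.
Compute U^T U =
  [8],
and U^T v = (-6).
Solve U^T U · c = U^T v for the coefficients: c = (-3/4). The projection is proj_W(v) = U c.
Check: (v - proj_W(v)) · u_1 = 0  (should be 0).
Result: proj_W(v) = (3/2, -3/2, 0).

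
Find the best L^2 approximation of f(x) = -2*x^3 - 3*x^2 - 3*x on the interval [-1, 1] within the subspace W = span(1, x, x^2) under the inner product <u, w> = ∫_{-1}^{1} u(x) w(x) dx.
g(x) = -3*x^2 - 21*x/5

The best approximation g ∈ W is the orthogonal projection of f onto W. Writing g = a_0 + a_1 x + a_2 x^2, the coefficients solve the normal equations G · a = b where
  G_{ij} = <φ_i, φ_j> and b_i = <f, φ_i>, with φ_0 = 1, φ_1 = x, φ_2 = x^2.
G =
  [2, 0, 2/3]
  [0, 2/3, 0]
  [2/3, 0, 2/5],
b = (-2, -14/5, -6/5).
Solving gives a_0 = 0, a_1 = -21/5, a_2 = -3, so
  g(x) = -3*x^2 - 21*x/5.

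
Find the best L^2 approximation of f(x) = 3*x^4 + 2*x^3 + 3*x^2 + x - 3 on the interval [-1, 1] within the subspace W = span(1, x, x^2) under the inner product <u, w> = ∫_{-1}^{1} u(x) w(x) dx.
g(x) = 39*x^2/7 + 11*x/5 - 114/35

The best approximation g ∈ W is the orthogonal projection of f onto W. Writing g = a_0 + a_1 x + a_2 x^2, the coefficients solve the normal equations G · a = b where
  G_{ij} = <φ_i, φ_j> and b_i = <f, φ_i>, with φ_0 = 1, φ_1 = x, φ_2 = x^2.
G =
  [2, 0, 2/3]
  [0, 2/3, 0]
  [2/3, 0, 2/5],
b = (-14/5, 22/15, 2/35).
Solving gives a_0 = -114/35, a_1 = 11/5, a_2 = 39/7, so
  g(x) = 39*x^2/7 + 11*x/5 - 114/35.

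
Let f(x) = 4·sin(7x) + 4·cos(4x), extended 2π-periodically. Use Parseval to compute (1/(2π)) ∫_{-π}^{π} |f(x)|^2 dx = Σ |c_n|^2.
Σ |c_n|^2 = 16

Expand |f|^2 and use orthogonality of {sin(nx), cos(mx)} on [-π, π]:
  ∫_{-π}^{π} sin(nx)^2 dx = π, ∫ cos(mx)^2 dx = π, and cross terms integrate to 0.
So ∫_{-π}^{π} f(x)^2 dx = 4^2 · π + 4^2 · π = (16 + 16)π.
Divide by 2π: (16 + 16)/2 = 16.
By Parseval, this equals Σ |c_n|^2.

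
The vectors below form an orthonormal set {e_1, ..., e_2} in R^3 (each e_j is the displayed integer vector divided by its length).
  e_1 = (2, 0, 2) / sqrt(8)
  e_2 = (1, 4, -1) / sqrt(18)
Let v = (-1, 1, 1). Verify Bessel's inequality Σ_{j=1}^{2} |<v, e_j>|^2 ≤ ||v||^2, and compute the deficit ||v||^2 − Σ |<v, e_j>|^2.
Σ |<v, e_j>|^2 = 2/9; ||v||^2 = 3; deficit = 25/9

Write each e_j = u_j / sqrt(<u_j, u_j>) where u_j is the displayed integer vector. Then <v, e_j> = <v, u_j> / sqrt(<u_j, u_j>), so |<v, e_j>|^2 = <v, u_j>^2 / <u_j, u_j>.
Coefficients: <v, e_1> = 0/sqrt(8), <v, e_2> = 2/sqrt(18).
Square and sum: Σ |<v, e_j>|^2 = 2/9.
Compute ||v||^2 = v·v = 3.
Deficit = 3 − 2/9 = 25/9 ≥ 0, confirming Bessel's inequality. (The deficit equals ||v − Σ <v,e_j> e_j||^2, the squared distance from v to span{e_j}.)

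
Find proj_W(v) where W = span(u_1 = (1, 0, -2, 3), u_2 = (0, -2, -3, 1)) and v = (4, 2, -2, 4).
proj_W(v) = (226/115, 192/115, -164/115, 582/115)

Set up U = [u_1 | ... | u_2] ∈ R^(4×2). The projector onto W = col(U) is P = U (U^T U)^(-1) U^T.
Compute U^T U =
  [14, 9]
  [9, 14],
and U^T v = (20, 6).
Solve U^T U · c = U^T v for the coefficients: c = (226/115, -96/115). The projection is proj_W(v) = U c.
Check: (v - proj_W(v)) · u_1 = 0  (should be 0).
Check: (v - proj_W(v)) · u_2 = 0  (should be 0).
Result: proj_W(v) = (226/115, 192/115, -164/115, 582/115).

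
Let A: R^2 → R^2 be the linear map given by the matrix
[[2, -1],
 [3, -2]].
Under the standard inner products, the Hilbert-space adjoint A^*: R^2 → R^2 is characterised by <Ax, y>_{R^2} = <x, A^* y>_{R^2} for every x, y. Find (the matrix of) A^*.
A^* = A^T =
[[2, 3],
 [-1, -2]]

For real matrices with standard dot products, the defining identity <Ax, y> = <x, A^* y> gives (Ax)^T y = x^T (A^*) y, i.e. x^T A^T y = x^T (A^*) y. Since this holds for all x, y, we must have A^* = A^T. Therefore
A^* =
[[2, 3],
 [-1, -2]].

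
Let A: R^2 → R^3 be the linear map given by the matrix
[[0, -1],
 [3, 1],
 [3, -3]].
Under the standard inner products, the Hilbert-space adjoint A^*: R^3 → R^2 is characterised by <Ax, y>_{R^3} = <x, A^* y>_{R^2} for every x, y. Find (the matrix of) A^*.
A^* = A^T =
[[0, 3, 3],
 [-1, 1, -3]]

For real matrices with standard dot products, the defining identity <Ax, y> = <x, A^* y> gives (Ax)^T y = x^T (A^*) y, i.e. x^T A^T y = x^T (A^*) y. Since this holds for all x, y, we must have A^* = A^T. Therefore
A^* =
[[0, 3, 3],
 [-1, 1, -3]].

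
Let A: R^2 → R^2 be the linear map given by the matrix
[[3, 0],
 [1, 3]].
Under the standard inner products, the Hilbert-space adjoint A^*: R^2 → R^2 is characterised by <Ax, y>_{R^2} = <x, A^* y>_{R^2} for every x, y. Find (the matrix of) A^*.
A^* = A^T =
[[3, 1],
 [0, 3]]

For real matrices with standard dot products, the defining identity <Ax, y> = <x, A^* y> gives (Ax)^T y = x^T (A^*) y, i.e. x^T A^T y = x^T (A^*) y. Since this holds for all x, y, we must have A^* = A^T. Therefore
A^* =
[[3, 1],
 [0, 3]].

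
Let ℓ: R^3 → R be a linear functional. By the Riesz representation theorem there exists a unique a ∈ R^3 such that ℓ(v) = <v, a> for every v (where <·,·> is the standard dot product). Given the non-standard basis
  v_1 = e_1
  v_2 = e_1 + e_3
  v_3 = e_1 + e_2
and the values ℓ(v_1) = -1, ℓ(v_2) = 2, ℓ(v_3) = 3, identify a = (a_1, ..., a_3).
a = (-1, 4, 3)

Write a = (a_1, ..., a_3) in the standard basis. For each basis vector v_i, ℓ(v_i) = <v_i, a> is a linear equation in the a_j's. Collect the n equations into a matrix system V a = ℓ, where row i of V is v_i (expressed in the standard basis). Since V is invertible (lower-triangular with 1s on the diagonal, up to permutation), solve by back-substitution:
  V =
[[1, 0, 0],
 [1, 0, 1],
 [1, 1, 0]]
  V a = (-1, 2, 3)
Solving gives a = (-1, 4, 3).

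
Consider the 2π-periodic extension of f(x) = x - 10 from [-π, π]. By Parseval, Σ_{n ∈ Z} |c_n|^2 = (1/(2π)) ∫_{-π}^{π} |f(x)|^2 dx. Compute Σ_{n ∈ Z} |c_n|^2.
Σ |c_n|^2 = π^2/3 + 100

Expand and integrate term by term over [-π, π]:
  ∫ (x)^2 dx = 1·(2π^3/3); ∫ 2·1·(-10)·x dx = 0 (odd integrand); ∫ (-10)^2 dx = 100·2π.
So (1/(2π)) ∫_{-π}^{π} (x - 10)^2 dx = 1π^2/3 + 100 = π^2/3 + 100.
Parseval ⇒ Σ |c_n|^2 = π^2/3 + 100.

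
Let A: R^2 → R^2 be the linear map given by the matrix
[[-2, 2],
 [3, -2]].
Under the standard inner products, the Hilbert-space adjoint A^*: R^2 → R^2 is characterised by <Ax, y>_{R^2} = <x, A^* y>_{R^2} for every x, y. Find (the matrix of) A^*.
A^* = A^T =
[[-2, 3],
 [2, -2]]

For real matrices with standard dot products, the defining identity <Ax, y> = <x, A^* y> gives (Ax)^T y = x^T (A^*) y, i.e. x^T A^T y = x^T (A^*) y. Since this holds for all x, y, we must have A^* = A^T. Therefore
A^* =
[[-2, 3],
 [2, -2]].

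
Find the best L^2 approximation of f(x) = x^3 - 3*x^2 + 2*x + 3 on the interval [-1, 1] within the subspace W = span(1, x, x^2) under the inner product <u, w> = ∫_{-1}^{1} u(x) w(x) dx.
g(x) = -3*x^2 + 13*x/5 + 3

The best approximation g ∈ W is the orthogonal projection of f onto W. Writing g = a_0 + a_1 x + a_2 x^2, the coefficients solve the normal equations G · a = b where
  G_{ij} = <φ_i, φ_j> and b_i = <f, φ_i>, with φ_0 = 1, φ_1 = x, φ_2 = x^2.
G =
  [2, 0, 2/3]
  [0, 2/3, 0]
  [2/3, 0, 2/5],
b = (4, 26/15, 4/5).
Solving gives a_0 = 3, a_1 = 13/5, a_2 = -3, so
  g(x) = -3*x^2 + 13*x/5 + 3.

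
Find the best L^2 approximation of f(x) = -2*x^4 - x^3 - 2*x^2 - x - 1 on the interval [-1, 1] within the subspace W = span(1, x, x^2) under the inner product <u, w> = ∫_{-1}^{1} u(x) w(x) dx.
g(x) = -26*x^2/7 - 8*x/5 - 29/35

The best approximation g ∈ W is the orthogonal projection of f onto W. Writing g = a_0 + a_1 x + a_2 x^2, the coefficients solve the normal equations G · a = b where
  G_{ij} = <φ_i, φ_j> and b_i = <f, φ_i>, with φ_0 = 1, φ_1 = x, φ_2 = x^2.
G =
  [2, 0, 2/3]
  [0, 2/3, 0]
  [2/3, 0, 2/5],
b = (-62/15, -16/15, -214/105).
Solving gives a_0 = -29/35, a_1 = -8/5, a_2 = -26/7, so
  g(x) = -26*x^2/7 - 8*x/5 - 29/35.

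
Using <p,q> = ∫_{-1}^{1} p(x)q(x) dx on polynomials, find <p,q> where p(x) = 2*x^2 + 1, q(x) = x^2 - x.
<p,q> = 22/15

Expand the product: p(x)·q(x) = 2*x^4 - 2*x^3 + x^2 - x.
∫_{-1}^{1} of each monomial x^k gives [2/(k+1) if k even, 0 if k odd]. Integrating term-by-term (or equivalently evaluating the antiderivative F(x) = 2*x^5/5 - x^4/2 + x^3/3 - x^2/2 at the endpoints):
  F(1) − F(−1) = -4/15 − (-26/15) = 22/15.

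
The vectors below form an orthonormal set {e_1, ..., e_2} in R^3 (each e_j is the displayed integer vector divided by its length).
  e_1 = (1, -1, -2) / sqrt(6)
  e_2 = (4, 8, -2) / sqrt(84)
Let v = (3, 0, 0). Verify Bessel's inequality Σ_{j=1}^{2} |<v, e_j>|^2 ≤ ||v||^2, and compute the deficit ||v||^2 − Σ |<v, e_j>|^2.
Σ |<v, e_j>|^2 = 45/14; ||v||^2 = 9; deficit = 81/14

Write each e_j = u_j / sqrt(<u_j, u_j>) where u_j is the displayed integer vector. Then <v, e_j> = <v, u_j> / sqrt(<u_j, u_j>), so |<v, e_j>|^2 = <v, u_j>^2 / <u_j, u_j>.
Coefficients: <v, e_1> = 3/sqrt(6), <v, e_2> = 12/sqrt(84).
Square and sum: Σ |<v, e_j>|^2 = 45/14.
Compute ||v||^2 = v·v = 9.
Deficit = 9 − 45/14 = 81/14 ≥ 0, confirming Bessel's inequality. (The deficit equals ||v − Σ <v,e_j> e_j||^2, the squared distance from v to span{e_j}.)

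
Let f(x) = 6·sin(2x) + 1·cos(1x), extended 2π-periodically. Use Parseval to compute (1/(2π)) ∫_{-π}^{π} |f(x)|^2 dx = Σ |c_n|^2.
Σ |c_n|^2 = 37/2

Expand |f|^2 and use orthogonality of {sin(nx), cos(mx)} on [-π, π]:
  ∫_{-π}^{π} sin(nx)^2 dx = π, ∫ cos(mx)^2 dx = π, and cross terms integrate to 0.
So ∫_{-π}^{π} f(x)^2 dx = 6^2 · π + 1^2 · π = (36 + 1)π.
Divide by 2π: (36 + 1)/2 = 37/2.
By Parseval, this equals Σ |c_n|^2.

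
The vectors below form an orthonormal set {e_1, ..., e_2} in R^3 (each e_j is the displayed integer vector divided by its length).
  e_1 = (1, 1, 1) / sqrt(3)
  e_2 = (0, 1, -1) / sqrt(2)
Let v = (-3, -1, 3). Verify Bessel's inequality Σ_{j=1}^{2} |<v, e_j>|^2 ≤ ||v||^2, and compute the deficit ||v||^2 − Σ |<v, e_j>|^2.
Σ |<v, e_j>|^2 = 25/3; ||v||^2 = 19; deficit = 32/3

Write each e_j = u_j / sqrt(<u_j, u_j>) where u_j is the displayed integer vector. Then <v, e_j> = <v, u_j> / sqrt(<u_j, u_j>), so |<v, e_j>|^2 = <v, u_j>^2 / <u_j, u_j>.
Coefficients: <v, e_1> = -1/sqrt(3), <v, e_2> = -4/sqrt(2).
Square and sum: Σ |<v, e_j>|^2 = 25/3.
Compute ||v||^2 = v·v = 19.
Deficit = 19 − 25/3 = 32/3 ≥ 0, confirming Bessel's inequality. (The deficit equals ||v − Σ <v,e_j> e_j||^2, the squared distance from v to span{e_j}.)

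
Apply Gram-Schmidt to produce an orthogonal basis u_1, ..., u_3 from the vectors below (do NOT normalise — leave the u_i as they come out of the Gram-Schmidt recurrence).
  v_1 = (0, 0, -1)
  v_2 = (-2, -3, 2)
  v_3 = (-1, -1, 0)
Orthogonal basis:
  u_1 = (0, 0, -1)
  u_2 = (-2, -3, 0)
  u_3 = (-3/13, 2/13, 0)

Apply the Gram-Schmidt recurrence
  u_1 = v_1
  u_i = v_i − Σ_{j<i} ((v_i · u_j) / (u_j · u_j)) · u_j.

Step by step this gives:
  u_1 = (0, 0, -1)
  u_2 = (-2, -3, 0)
  u_3 = (-3/13, 2/13, 0)

Orthogonality check:
  u_2 · u_1 = 0 (should be 0)
  u_3 · u_1 = 0 (should be 0)
  u_3 · u_2 = 0 (should be 0)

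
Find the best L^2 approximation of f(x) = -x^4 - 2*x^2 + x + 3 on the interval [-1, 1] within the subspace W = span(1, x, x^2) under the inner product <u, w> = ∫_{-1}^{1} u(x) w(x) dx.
g(x) = -20*x^2/7 + x + 108/35

The best approximation g ∈ W is the orthogonal projection of f onto W. Writing g = a_0 + a_1 x + a_2 x^2, the coefficients solve the normal equations G · a = b where
  G_{ij} = <φ_i, φ_j> and b_i = <f, φ_i>, with φ_0 = 1, φ_1 = x, φ_2 = x^2.
G =
  [2, 0, 2/3]
  [0, 2/3, 0]
  [2/3, 0, 2/5],
b = (64/15, 2/3, 32/35).
Solving gives a_0 = 108/35, a_1 = 1, a_2 = -20/7, so
  g(x) = -20*x^2/7 + x + 108/35.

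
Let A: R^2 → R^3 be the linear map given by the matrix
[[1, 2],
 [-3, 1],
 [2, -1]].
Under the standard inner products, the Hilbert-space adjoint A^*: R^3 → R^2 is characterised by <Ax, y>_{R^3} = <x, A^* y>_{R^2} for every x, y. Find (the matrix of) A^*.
A^* = A^T =
[[1, -3, 2],
 [2, 1, -1]]

For real matrices with standard dot products, the defining identity <Ax, y> = <x, A^* y> gives (Ax)^T y = x^T (A^*) y, i.e. x^T A^T y = x^T (A^*) y. Since this holds for all x, y, we must have A^* = A^T. Therefore
A^* =
[[1, -3, 2],
 [2, 1, -1]].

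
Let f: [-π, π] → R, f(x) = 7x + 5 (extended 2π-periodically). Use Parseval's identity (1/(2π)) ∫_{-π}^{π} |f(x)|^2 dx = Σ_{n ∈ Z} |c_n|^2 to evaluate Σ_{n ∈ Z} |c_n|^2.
Σ |c_n|^2 = 49π^2/3 + 25

Expand and integrate term by term over [-π, π]:
  ∫ (7x)^2 dx = 49·(2π^3/3); ∫ 2·7·(5)·x dx = 0 (odd integrand); ∫ 5^2 dx = 25·2π.
So (1/(2π)) ∫_{-π}^{π} (7x + 5)^2 dx = 49π^2/3 + 25 = 49π^2/3 + 25.
Parseval ⇒ Σ |c_n|^2 = 49π^2/3 + 25.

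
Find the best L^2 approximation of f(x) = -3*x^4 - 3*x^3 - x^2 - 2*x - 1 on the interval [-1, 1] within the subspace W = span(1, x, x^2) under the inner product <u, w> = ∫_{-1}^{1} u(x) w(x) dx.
g(x) = -25*x^2/7 - 19*x/5 - 26/35

The best approximation g ∈ W is the orthogonal projection of f onto W. Writing g = a_0 + a_1 x + a_2 x^2, the coefficients solve the normal equations G · a = b where
  G_{ij} = <φ_i, φ_j> and b_i = <f, φ_i>, with φ_0 = 1, φ_1 = x, φ_2 = x^2.
G =
  [2, 0, 2/3]
  [0, 2/3, 0]
  [2/3, 0, 2/5],
b = (-58/15, -38/15, -202/105).
Solving gives a_0 = -26/35, a_1 = -19/5, a_2 = -25/7, so
  g(x) = -25*x^2/7 - 19*x/5 - 26/35.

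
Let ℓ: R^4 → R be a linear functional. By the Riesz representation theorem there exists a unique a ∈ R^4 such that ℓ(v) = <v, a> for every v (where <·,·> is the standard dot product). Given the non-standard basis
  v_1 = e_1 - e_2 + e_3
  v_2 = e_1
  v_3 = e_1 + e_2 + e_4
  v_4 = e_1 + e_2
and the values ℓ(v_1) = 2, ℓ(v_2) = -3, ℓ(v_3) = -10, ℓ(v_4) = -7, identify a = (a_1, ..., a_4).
a = (-3, -4, 1, -3)

Write a = (a_1, ..., a_4) in the standard basis. For each basis vector v_i, ℓ(v_i) = <v_i, a> is a linear equation in the a_j's. Collect the n equations into a matrix system V a = ℓ, where row i of V is v_i (expressed in the standard basis). Since V is invertible (lower-triangular with 1s on the diagonal, up to permutation), solve by back-substitution:
  V =
[[1, -1, 1, 0],
 [1, 0, 0, 0],
 [1, 1, 0, 1],
 [1, 1, 0, 0]]
  V a = (2, -3, -10, -7)
Solving gives a = (-3, -4, 1, -3).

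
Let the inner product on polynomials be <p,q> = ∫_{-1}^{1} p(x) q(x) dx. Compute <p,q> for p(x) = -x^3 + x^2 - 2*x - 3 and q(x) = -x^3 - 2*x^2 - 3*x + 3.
<p,q> = -228/35

Expand the product: p(x)·q(x) = x^6 + x^5 + 3*x^4 + x^3 + 15*x^2 + 3*x - 9.
∫_{-1}^{1} of each monomial x^k gives [2/(k+1) if k even, 0 if k odd]. Integrating term-by-term (or equivalently evaluating the antiderivative F(x) = x^7/7 + x^6/6 + 3*x^5/5 + x^4/4 + 5*x^3 + 3*x^2/2 - 9*x at the endpoints):
  F(1) − F(−1) = -563/420 − (2173/420) = -228/35.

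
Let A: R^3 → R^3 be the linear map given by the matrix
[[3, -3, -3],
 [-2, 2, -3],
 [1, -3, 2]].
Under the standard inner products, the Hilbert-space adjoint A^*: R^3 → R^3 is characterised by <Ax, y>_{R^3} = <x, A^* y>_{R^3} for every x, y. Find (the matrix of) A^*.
A^* = A^T =
[[3, -2, 1],
 [-3, 2, -3],
 [-3, -3, 2]]

For real matrices with standard dot products, the defining identity <Ax, y> = <x, A^* y> gives (Ax)^T y = x^T (A^*) y, i.e. x^T A^T y = x^T (A^*) y. Since this holds for all x, y, we must have A^* = A^T. Therefore
A^* =
[[3, -2, 1],
 [-3, 2, -3],
 [-3, -3, 2]].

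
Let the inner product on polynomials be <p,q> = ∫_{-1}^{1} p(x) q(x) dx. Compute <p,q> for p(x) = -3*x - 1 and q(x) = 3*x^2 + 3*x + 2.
<p,q> = -12

Expand the product: p(x)·q(x) = -9*x^3 - 12*x^2 - 9*x - 2.
∫_{-1}^{1} of each monomial x^k gives [2/(k+1) if k even, 0 if k odd]. Integrating term-by-term (or equivalently evaluating the antiderivative F(x) = -9*x^4/4 - 4*x^3 - 9*x^2/2 - 2*x at the endpoints):
  F(1) − F(−1) = -51/4 − (-3/4) = -12.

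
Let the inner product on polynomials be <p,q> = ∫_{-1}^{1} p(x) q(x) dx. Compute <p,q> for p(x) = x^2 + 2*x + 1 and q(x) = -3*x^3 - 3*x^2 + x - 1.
<p,q> = -104/15

Expand the product: p(x)·q(x) = -3*x^5 - 9*x^4 - 8*x^3 - 2*x^2 - x - 1.
∫_{-1}^{1} of each monomial x^k gives [2/(k+1) if k even, 0 if k odd]. Integrating term-by-term (or equivalently evaluating the antiderivative F(x) = -x^6/2 - 9*x^5/5 - 2*x^4 - 2*x^3/3 - x^2/2 - x at the endpoints):
  F(1) − F(−1) = -97/15 − (7/15) = -104/15.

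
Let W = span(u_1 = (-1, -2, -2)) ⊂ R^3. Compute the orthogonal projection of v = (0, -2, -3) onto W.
proj_W(v) = (-10/9, -20/9, -20/9)

Set up U = [u_1 | ... | u_1] ∈ R^(3×1). The projector onto W = col(U) is P = U (U^T U)^(-1) U^T.
Compute U^T U =
  [9],
and U^T v = (10).
Solve U^T U · c = U^T v for the coefficients: c = (10/9). The projection is proj_W(v) = U c.
Check: (v - proj_W(v)) · u_1 = 0  (should be 0).
Result: proj_W(v) = (-10/9, -20/9, -20/9).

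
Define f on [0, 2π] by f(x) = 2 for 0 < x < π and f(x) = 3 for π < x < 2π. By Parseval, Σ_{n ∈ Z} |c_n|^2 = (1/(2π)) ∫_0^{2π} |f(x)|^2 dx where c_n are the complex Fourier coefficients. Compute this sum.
Σ |c_n|^2 = 13/2

Parseval equates the L^2 energy of f (normalised by 1/(2π)) with the ℓ^2 sum of its Fourier coefficients: (1/(2π)) ∫_0^{2π} |f|^2 = Σ |c_n|^2.
Compute the left side: (1/(2π)) [∫_0^π 2^2 dx + ∫_π^{2π} 3^2 dx] = (1/(2π)) · (4π + 9π) = (4 + 9)/2 = 13/2.
So Σ_{n ∈ Z} |c_n|^2 = 13/2.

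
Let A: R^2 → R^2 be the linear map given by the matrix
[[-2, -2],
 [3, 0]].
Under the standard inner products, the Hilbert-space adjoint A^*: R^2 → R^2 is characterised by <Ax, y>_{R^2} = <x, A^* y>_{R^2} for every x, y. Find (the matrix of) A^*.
A^* = A^T =
[[-2, 3],
 [-2, 0]]

For real matrices with standard dot products, the defining identity <Ax, y> = <x, A^* y> gives (Ax)^T y = x^T (A^*) y, i.e. x^T A^T y = x^T (A^*) y. Since this holds for all x, y, we must have A^* = A^T. Therefore
A^* =
[[-2, 3],
 [-2, 0]].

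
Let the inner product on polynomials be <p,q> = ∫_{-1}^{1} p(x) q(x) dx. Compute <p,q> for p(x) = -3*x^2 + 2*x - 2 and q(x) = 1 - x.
<p,q> = -22/3

Expand the product: p(x)·q(x) = 3*x^3 - 5*x^2 + 4*x - 2.
∫_{-1}^{1} of each monomial x^k gives [2/(k+1) if k even, 0 if k odd]. Integrating term-by-term (or equivalently evaluating the antiderivative F(x) = 3*x^4/4 - 5*x^3/3 + 2*x^2 - 2*x at the endpoints):
  F(1) − F(−1) = -11/12 − (77/12) = -22/3.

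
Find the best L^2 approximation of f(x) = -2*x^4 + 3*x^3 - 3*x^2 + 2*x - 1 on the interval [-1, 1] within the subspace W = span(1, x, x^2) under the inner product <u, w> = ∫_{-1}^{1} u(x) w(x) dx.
g(x) = -33*x^2/7 + 19*x/5 - 29/35

The best approximation g ∈ W is the orthogonal projection of f onto W. Writing g = a_0 + a_1 x + a_2 x^2, the coefficients solve the normal equations G · a = b where
  G_{ij} = <φ_i, φ_j> and b_i = <f, φ_i>, with φ_0 = 1, φ_1 = x, φ_2 = x^2.
G =
  [2, 0, 2/3]
  [0, 2/3, 0]
  [2/3, 0, 2/5],
b = (-24/5, 38/15, -256/105).
Solving gives a_0 = -29/35, a_1 = 19/5, a_2 = -33/7, so
  g(x) = -33*x^2/7 + 19*x/5 - 29/35.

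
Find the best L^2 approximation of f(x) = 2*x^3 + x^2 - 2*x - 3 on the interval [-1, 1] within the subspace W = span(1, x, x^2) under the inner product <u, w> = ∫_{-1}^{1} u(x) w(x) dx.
g(x) = x^2 - 4*x/5 - 3

The best approximation g ∈ W is the orthogonal projection of f onto W. Writing g = a_0 + a_1 x + a_2 x^2, the coefficients solve the normal equations G · a = b where
  G_{ij} = <φ_i, φ_j> and b_i = <f, φ_i>, with φ_0 = 1, φ_1 = x, φ_2 = x^2.
G =
  [2, 0, 2/3]
  [0, 2/3, 0]
  [2/3, 0, 2/5],
b = (-16/3, -8/15, -8/5).
Solving gives a_0 = -3, a_1 = -4/5, a_2 = 1, so
  g(x) = x^2 - 4*x/5 - 3.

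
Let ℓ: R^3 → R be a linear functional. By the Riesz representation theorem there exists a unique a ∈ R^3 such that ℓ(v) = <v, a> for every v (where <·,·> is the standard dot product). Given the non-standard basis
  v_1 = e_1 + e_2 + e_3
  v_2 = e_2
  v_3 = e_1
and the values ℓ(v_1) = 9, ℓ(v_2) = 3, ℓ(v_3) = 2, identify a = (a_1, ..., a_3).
a = (2, 3, 4)

Write a = (a_1, ..., a_3) in the standard basis. For each basis vector v_i, ℓ(v_i) = <v_i, a> is a linear equation in the a_j's. Collect the n equations into a matrix system V a = ℓ, where row i of V is v_i (expressed in the standard basis). Since V is invertible (lower-triangular with 1s on the diagonal, up to permutation), solve by back-substitution:
  V =
[[1, 1, 1],
 [0, 1, 0],
 [1, 0, 0]]
  V a = (9, 3, 2)
Solving gives a = (2, 3, 4).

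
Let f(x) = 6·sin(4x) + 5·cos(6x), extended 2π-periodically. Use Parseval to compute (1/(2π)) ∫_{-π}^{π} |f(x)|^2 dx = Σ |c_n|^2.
Σ |c_n|^2 = 61/2

Expand |f|^2 and use orthogonality of {sin(nx), cos(mx)} on [-π, π]:
  ∫_{-π}^{π} sin(nx)^2 dx = π, ∫ cos(mx)^2 dx = π, and cross terms integrate to 0.
So ∫_{-π}^{π} f(x)^2 dx = 6^2 · π + 5^2 · π = (36 + 25)π.
Divide by 2π: (36 + 25)/2 = 61/2.
By Parseval, this equals Σ |c_n|^2.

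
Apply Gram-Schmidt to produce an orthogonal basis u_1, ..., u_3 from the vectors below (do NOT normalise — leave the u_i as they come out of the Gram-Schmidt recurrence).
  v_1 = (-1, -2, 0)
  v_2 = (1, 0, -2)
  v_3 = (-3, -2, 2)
Orthogonal basis:
  u_1 = (-1, -2, 0)
  u_2 = (4/5, -2/5, -2)
  u_3 = (-2/3, 1/3, -1/3)

Apply the Gram-Schmidt recurrence
  u_1 = v_1
  u_i = v_i − Σ_{j<i} ((v_i · u_j) / (u_j · u_j)) · u_j.

Step by step this gives:
  u_1 = (-1, -2, 0)
  u_2 = (4/5, -2/5, -2)
  u_3 = (-2/3, 1/3, -1/3)

Orthogonality check:
  u_2 · u_1 = 0 (should be 0)
  u_3 · u_1 = 0 (should be 0)
  u_3 · u_2 = 0 (should be 0)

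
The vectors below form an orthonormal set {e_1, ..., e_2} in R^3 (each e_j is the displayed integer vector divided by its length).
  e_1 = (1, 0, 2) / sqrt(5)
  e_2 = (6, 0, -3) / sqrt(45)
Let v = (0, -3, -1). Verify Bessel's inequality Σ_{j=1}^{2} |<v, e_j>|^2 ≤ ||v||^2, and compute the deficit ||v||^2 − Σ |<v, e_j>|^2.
Σ |<v, e_j>|^2 = 1; ||v||^2 = 10; deficit = 9

Write each e_j = u_j / sqrt(<u_j, u_j>) where u_j is the displayed integer vector. Then <v, e_j> = <v, u_j> / sqrt(<u_j, u_j>), so |<v, e_j>|^2 = <v, u_j>^2 / <u_j, u_j>.
Coefficients: <v, e_1> = -2/sqrt(5), <v, e_2> = 3/sqrt(45).
Square and sum: Σ |<v, e_j>|^2 = 1.
Compute ||v||^2 = v·v = 10.
Deficit = 10 − 1 = 9 ≥ 0, confirming Bessel's inequality. (The deficit equals ||v − Σ <v,e_j> e_j||^2, the squared distance from v to span{e_j}.)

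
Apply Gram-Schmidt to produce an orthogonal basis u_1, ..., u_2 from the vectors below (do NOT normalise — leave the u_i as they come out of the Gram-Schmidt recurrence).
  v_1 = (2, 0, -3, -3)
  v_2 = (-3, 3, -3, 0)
Orthogonal basis:
  u_1 = (2, 0, -3, -3)
  u_2 = (-36/11, 3, -57/22, 9/22)

Apply the Gram-Schmidt recurrence
  u_1 = v_1
  u_i = v_i − Σ_{j<i} ((v_i · u_j) / (u_j · u_j)) · u_j.

Step by step this gives:
  u_1 = (2, 0, -3, -3)
  u_2 = (-36/11, 3, -57/22, 9/22)

Orthogonality check:
  u_2 · u_1 = 0 (should be 0)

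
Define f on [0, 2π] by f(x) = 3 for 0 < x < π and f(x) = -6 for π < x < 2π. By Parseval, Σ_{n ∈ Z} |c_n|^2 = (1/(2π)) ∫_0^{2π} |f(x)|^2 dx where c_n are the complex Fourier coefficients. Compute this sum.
Σ |c_n|^2 = 45/2

Parseval equates the L^2 energy of f (normalised by 1/(2π)) with the ℓ^2 sum of its Fourier coefficients: (1/(2π)) ∫_0^{2π} |f|^2 = Σ |c_n|^2.
Compute the left side: (1/(2π)) [∫_0^π 3^2 dx + ∫_π^{2π} (-6)^2 dx] = (1/(2π)) · (9π + 36π) = (9 + 36)/2 = 45/2.
So Σ_{n ∈ Z} |c_n|^2 = 45/2.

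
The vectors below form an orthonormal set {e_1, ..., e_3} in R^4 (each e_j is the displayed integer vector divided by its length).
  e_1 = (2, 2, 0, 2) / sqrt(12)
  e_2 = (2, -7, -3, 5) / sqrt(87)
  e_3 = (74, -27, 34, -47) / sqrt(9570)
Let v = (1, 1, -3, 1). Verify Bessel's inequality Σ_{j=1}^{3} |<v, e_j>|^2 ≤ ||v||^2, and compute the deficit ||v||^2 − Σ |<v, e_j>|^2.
Σ |<v, e_j>|^2 = 276/55; ||v||^2 = 12; deficit = 384/55

Write each e_j = u_j / sqrt(<u_j, u_j>) where u_j is the displayed integer vector. Then <v, e_j> = <v, u_j> / sqrt(<u_j, u_j>), so |<v, e_j>|^2 = <v, u_j>^2 / <u_j, u_j>.
Coefficients: <v, e_1> = 6/sqrt(12), <v, e_2> = 9/sqrt(87), <v, e_3> = -102/sqrt(9570).
Square and sum: Σ |<v, e_j>|^2 = 276/55.
Compute ||v||^2 = v·v = 12.
Deficit = 12 − 276/55 = 384/55 ≥ 0, confirming Bessel's inequality. (The deficit equals ||v − Σ <v,e_j> e_j||^2, the squared distance from v to span{e_j}.)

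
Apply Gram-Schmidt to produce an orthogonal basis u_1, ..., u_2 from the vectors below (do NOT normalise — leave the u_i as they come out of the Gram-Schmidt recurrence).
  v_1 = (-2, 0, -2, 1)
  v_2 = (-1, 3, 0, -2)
Orthogonal basis:
  u_1 = (-2, 0, -2, 1)
  u_2 = (-1, 3, 0, -2)

Apply the Gram-Schmidt recurrence
  u_1 = v_1
  u_i = v_i − Σ_{j<i} ((v_i · u_j) / (u_j · u_j)) · u_j.

Step by step this gives:
  u_1 = (-2, 0, -2, 1)
  u_2 = (-1, 3, 0, -2)

Orthogonality check:
  u_2 · u_1 = 0 (should be 0)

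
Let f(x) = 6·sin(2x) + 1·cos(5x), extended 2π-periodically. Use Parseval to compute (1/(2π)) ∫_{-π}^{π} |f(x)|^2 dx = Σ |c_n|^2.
Σ |c_n|^2 = 37/2

Expand |f|^2 and use orthogonality of {sin(nx), cos(mx)} on [-π, π]:
  ∫_{-π}^{π} sin(nx)^2 dx = π, ∫ cos(mx)^2 dx = π, and cross terms integrate to 0.
So ∫_{-π}^{π} f(x)^2 dx = 6^2 · π + 1^2 · π = (36 + 1)π.
Divide by 2π: (36 + 1)/2 = 37/2.
By Parseval, this equals Σ |c_n|^2.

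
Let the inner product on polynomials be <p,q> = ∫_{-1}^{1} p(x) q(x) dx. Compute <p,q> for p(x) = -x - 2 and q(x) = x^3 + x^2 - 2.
<p,q> = 94/15

Expand the product: p(x)·q(x) = -x^4 - 3*x^3 - 2*x^2 + 2*x + 4.
∫_{-1}^{1} of each monomial x^k gives [2/(k+1) if k even, 0 if k odd]. Integrating term-by-term (or equivalently evaluating the antiderivative F(x) = -x^5/5 - 3*x^4/4 - 2*x^3/3 + x^2 + 4*x at the endpoints):
  F(1) − F(−1) = 203/60 − (-173/60) = 94/15.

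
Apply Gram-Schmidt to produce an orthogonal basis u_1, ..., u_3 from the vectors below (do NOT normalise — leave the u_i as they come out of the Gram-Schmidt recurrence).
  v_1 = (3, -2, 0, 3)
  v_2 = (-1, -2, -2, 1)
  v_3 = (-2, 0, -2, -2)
Orthogonal basis:
  u_1 = (3, -2, 0, 3)
  u_2 = (-17/11, -18/11, -2, 5/11)
  u_3 = (2/3, 0, -2/3, -2/3)

Apply the Gram-Schmidt recurrence
  u_1 = v_1
  u_i = v_i − Σ_{j<i} ((v_i · u_j) / (u_j · u_j)) · u_j.

Step by step this gives:
  u_1 = (3, -2, 0, 3)
  u_2 = (-17/11, -18/11, -2, 5/11)
  u_3 = (2/3, 0, -2/3, -2/3)

Orthogonality check:
  u_2 · u_1 = 0 (should be 0)
  u_3 · u_1 = 0 (should be 0)
  u_3 · u_2 = 0 (should be 0)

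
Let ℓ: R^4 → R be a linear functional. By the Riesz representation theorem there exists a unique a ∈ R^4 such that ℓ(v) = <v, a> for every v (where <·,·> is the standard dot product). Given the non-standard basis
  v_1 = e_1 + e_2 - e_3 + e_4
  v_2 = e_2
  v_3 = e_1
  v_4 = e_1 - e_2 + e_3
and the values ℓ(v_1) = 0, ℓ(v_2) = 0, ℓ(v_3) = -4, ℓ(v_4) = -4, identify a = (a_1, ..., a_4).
a = (-4, 0, 0, 4)

Write a = (a_1, ..., a_4) in the standard basis. For each basis vector v_i, ℓ(v_i) = <v_i, a> is a linear equation in the a_j's. Collect the n equations into a matrix system V a = ℓ, where row i of V is v_i (expressed in the standard basis). Since V is invertible (lower-triangular with 1s on the diagonal, up to permutation), solve by back-substitution:
  V =
[[1, 1, -1, 1],
 [0, 1, 0, 0],
 [1, 0, 0, 0],
 [1, -1, 1, 0]]
  V a = (0, 0, -4, -4)
Solving gives a = (-4, 0, 0, 4).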